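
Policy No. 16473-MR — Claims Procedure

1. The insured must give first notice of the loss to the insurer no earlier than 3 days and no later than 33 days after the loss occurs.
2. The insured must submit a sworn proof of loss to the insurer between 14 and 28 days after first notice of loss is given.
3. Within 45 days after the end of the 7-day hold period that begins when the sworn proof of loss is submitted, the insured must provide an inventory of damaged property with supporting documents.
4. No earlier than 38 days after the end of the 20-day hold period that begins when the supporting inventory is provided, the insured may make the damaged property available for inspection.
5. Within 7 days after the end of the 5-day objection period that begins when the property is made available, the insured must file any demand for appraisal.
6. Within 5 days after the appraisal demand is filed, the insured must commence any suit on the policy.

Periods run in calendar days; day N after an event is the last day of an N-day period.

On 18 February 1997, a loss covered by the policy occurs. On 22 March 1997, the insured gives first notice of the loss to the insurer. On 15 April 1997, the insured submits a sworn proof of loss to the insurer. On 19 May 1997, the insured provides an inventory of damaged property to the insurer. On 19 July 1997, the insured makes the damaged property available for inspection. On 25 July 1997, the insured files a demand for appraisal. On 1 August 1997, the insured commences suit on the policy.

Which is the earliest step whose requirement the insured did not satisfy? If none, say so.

Step 1 — 3 and 33 days from 18 February 1997 (when the loss occurs) are 21 February 1997 and 23 March 1997 respectively; done 22 March 1997 — within the window.
Step 2 — 14 and 28 days from 22 March 1997 (when first notice of loss is given) are 5 April 1997 and 19 April 1997 respectively; done 15 April 1997 — within the window.
Step 3 — counting 45 days from 22 April 1997 (end of the 7-day hold period, which began when the sworn proof of loss is submitted on 15 April 1997) gives a deadline of 6 June 1997; completed 19 May 1997, before the deadline.
Step 4 — must wait 38 days from 8 June 1997 (end of the 20-day hold period, which began when the supporting inventory is provided on 19 May 1997), so not before 16 July 1997; done 19 July 1997, after the minimum wait.
Step 5 — counting 7 days from 24 July 1997 (end of the 5-day objection period, which began when the property is made available on 19 July 1997) gives a deadline of 31 July 1997; done 25 July 1997 — timely.
Step 6 — counting 5 days from 25 July 1997 (when the appraisal demand is filed) gives a deadline of 30 July 1997; done 1 August 1997 — 2 days late.

Step 6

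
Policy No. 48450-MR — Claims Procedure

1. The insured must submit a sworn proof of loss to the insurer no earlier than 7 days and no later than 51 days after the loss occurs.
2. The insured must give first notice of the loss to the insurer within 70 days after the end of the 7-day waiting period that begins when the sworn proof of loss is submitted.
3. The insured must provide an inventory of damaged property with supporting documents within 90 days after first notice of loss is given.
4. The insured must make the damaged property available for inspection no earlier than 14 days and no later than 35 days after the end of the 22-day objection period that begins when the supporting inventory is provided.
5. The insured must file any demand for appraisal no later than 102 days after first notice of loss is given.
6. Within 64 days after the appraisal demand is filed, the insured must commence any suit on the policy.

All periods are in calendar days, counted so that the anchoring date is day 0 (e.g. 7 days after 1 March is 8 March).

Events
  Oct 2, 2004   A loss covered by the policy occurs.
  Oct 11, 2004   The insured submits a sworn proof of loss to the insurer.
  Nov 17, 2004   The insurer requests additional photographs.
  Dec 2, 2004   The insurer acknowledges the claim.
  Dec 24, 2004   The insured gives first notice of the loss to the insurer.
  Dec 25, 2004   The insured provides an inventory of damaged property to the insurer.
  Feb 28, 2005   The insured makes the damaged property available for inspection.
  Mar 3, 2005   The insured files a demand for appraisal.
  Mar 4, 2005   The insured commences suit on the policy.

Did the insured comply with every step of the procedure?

Step 1: the window is 7–51 days after Oct 2, 2004 (when the loss occurs), so Oct 9, 2004 through Nov 22, 2004; Oct 11, 2004 falls inside that range.
Step 2: 70 days after Oct 18, 2004 (end of the 7-day waiting period, which began when the sworn proof of loss is submitted on Oct 11, 2004) is Dec 27, 2004; completed Dec 24, 2004, before the deadline.
Step 3: 90 days after Dec 24, 2004 (when first notice of loss is given) is Mar 24, 2005; completed Dec 25, 2004, before the deadline.
Step 4: the window is 14–35 days after Jan 16, 2005 (end of the 22-day objection period, which began when the supporting inventory is provided on Dec 25, 2004), so Jan 30, 2005 through Feb 20, 2005; Feb 28, 2005 is 8 days past the end of the window.

No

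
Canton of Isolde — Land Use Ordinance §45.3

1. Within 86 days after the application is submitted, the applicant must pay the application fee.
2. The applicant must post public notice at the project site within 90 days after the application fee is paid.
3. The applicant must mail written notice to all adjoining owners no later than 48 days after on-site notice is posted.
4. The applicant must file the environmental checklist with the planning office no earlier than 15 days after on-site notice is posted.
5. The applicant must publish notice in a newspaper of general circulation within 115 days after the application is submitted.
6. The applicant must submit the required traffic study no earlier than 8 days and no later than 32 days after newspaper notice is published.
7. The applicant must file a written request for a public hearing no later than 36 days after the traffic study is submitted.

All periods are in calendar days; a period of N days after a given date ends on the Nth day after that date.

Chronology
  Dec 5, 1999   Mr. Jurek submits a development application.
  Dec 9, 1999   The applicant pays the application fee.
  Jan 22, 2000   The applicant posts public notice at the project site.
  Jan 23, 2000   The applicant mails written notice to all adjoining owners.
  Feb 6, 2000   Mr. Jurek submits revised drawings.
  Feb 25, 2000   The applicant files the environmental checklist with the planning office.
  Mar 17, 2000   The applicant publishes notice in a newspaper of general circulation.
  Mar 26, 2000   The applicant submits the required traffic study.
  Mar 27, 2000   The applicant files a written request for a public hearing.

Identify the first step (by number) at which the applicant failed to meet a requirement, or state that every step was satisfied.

Step 1: 86 days after Dec 5, 1999 (when the application is submitted) is Feb 29, 2000; done Dec 9, 1999 — timely.
Step 2: 90 days after Dec 9, 1999 (when the application fee is paid) is Mar 8, 2000; done Jan 22, 2000 — timely.
Step 3: 48 days after Jan 22, 2000 (when on-site notice is posted) is Mar 10, 2000; completed Jan 23, 2000, before the deadline.
Step 4: the earliest permitted date is 15 days after Jan 22, 2000 (when on-site notice is posted), i.e. Feb 6, 2000; Feb 25, 2000 is on or after that date.
Step 5: 115 days after Dec 5, 1999 (when the application is submitted) is Mar 29, 2000; done Mar 17, 2000 — timely.
Step 6: the window is 8–32 days after Mar 17, 2000 (when newspaper notice is published), so Mar 25, 2000 through Apr 18, 2000; Mar 26, 2000 falls inside that range.
Step 7: 36 days after Mar 26, 2000 (when the traffic study is submitted) is May 1, 2000; done Mar 27, 2000 — timely.

None — every step was satisfied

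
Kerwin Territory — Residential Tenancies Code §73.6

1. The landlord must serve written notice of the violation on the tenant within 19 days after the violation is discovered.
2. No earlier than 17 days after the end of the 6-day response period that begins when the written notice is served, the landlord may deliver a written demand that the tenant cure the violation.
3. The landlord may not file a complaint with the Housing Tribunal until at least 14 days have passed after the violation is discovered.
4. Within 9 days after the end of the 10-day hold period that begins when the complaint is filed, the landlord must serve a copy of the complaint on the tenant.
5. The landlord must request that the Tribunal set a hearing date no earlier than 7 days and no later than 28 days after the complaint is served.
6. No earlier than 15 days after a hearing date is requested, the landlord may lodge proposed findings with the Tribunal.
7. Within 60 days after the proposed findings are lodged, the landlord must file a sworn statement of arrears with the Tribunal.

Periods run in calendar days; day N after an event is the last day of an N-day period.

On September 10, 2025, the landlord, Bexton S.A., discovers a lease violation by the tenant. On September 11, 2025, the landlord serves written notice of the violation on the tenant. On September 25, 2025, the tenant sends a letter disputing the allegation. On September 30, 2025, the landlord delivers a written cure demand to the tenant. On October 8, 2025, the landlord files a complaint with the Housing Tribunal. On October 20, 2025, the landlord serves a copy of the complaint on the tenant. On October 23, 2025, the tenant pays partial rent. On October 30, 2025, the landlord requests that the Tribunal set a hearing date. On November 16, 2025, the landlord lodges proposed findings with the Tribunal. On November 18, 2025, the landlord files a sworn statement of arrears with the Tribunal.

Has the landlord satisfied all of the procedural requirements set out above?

(1) due by September 10, 2025 + 19 days = September 29, 2025; September 11, 2025 is within that limit.
(2) permitted from September 17, 2025 + 17 days = October 4, 2025 onward; September 30, 2025 is 4 days before the earliest permitted date.
The analysis stops there.

No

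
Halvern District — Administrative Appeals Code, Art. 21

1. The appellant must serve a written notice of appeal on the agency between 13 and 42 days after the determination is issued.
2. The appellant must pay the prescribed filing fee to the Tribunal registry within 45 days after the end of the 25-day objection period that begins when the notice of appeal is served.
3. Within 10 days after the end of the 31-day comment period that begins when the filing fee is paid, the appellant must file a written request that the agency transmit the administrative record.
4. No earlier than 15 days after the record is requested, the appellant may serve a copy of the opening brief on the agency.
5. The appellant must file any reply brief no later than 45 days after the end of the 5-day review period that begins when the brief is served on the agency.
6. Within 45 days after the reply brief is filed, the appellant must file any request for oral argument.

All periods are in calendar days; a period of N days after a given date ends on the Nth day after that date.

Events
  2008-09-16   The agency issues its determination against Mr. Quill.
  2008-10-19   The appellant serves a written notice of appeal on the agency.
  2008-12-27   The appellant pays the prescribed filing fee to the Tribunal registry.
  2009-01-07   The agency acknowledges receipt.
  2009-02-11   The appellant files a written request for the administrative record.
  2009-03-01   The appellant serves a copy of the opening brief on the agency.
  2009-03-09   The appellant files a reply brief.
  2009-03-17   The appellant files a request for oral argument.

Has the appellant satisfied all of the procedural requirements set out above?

No

Step 1 — 13 and 42 days from 2008-09-16 (when the determination is issued) are 2008-09-29 and 2008-10-28 respectively; done 2008-10-19 — within the window.
Step 2 — counting 45 days from 2008-11-13 (end of the 25-day objection period, which began when the notice of appeal is served on 2008-10-19) gives a deadline of 2008-12-28; 2008-12-27 is within that limit.
Step 3 — counting 10 days from 2009-01-27 (end of the 31-day comment period, which began when the filing fee is paid on 2008-12-27) gives a deadline of 2009-02-06; not done until 2009-02-11, 5 days after the deadline.
The procedure was therefore not followed at step 3.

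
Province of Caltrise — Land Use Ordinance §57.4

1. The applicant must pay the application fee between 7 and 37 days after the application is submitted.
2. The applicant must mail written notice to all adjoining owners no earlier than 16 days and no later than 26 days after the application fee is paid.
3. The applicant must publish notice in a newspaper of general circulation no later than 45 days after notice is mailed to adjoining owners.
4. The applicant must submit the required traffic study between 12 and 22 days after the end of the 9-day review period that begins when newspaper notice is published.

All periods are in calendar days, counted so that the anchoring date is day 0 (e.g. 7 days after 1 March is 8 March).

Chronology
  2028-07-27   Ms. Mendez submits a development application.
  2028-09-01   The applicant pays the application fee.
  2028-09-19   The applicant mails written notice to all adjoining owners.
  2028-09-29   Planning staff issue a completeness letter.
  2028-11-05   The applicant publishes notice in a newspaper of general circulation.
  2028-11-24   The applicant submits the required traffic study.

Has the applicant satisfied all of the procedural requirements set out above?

Step 1 — 7 and 37 days from 2028-07-27 (when the application is submitted) are 2028-08-03 and 2028-09-02 respectively; 2028-09-01 falls inside that range.
Step 2 — 16 and 26 days from 2028-09-01 (when the application fee is paid) are 2028-09-17 and 2028-09-27 respectively; done 2028-09-19, which is between those dates.
Step 3 — counting 45 days from 2028-09-19 (when notice is mailed to adjoining owners) gives a deadline of 2028-11-03; not done until 2028-11-05, 2 days after the deadline.

No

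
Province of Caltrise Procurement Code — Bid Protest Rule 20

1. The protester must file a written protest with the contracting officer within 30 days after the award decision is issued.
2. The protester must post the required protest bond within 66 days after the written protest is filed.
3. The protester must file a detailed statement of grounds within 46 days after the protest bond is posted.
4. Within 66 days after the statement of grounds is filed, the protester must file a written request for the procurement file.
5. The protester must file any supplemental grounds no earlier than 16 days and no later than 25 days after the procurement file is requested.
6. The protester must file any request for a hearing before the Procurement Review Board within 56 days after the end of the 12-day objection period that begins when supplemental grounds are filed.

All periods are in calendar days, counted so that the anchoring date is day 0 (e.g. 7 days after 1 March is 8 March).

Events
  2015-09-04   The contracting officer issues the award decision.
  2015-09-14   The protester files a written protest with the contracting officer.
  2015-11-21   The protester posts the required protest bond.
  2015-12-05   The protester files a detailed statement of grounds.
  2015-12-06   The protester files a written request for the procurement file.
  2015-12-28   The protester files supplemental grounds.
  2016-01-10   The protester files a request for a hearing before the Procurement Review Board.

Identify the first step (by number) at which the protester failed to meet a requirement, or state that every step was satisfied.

Step 2

(1) due by 2015-09-04 + 30 days = 2015-10-04; done 2015-09-14 — timely.
(2) due by 2015-09-14 + 66 days = 2015-11-19; not done until 2015-11-21, 2 days after the deadline.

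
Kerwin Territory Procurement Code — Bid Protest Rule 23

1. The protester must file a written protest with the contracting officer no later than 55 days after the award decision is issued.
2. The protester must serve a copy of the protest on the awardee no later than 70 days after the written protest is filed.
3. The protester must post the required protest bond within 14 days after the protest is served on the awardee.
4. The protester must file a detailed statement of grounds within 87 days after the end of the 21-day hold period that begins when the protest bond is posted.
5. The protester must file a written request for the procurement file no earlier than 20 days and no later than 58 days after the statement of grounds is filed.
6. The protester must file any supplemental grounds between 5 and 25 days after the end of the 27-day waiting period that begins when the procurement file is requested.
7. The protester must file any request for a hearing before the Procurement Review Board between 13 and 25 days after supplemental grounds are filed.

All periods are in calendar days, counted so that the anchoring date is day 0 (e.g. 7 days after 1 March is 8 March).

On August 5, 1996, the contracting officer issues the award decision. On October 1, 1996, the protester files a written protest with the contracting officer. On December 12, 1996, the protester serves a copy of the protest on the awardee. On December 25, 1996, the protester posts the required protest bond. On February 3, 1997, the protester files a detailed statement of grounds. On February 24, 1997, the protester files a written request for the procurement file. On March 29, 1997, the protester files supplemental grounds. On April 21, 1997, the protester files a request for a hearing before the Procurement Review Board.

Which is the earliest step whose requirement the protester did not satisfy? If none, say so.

Step 1: 55 days after August 5, 1996 (when the award decision is issued) is September 29, 1996; done October 1, 1996 — 2 days late.
Later steps need not be reached.

Step 1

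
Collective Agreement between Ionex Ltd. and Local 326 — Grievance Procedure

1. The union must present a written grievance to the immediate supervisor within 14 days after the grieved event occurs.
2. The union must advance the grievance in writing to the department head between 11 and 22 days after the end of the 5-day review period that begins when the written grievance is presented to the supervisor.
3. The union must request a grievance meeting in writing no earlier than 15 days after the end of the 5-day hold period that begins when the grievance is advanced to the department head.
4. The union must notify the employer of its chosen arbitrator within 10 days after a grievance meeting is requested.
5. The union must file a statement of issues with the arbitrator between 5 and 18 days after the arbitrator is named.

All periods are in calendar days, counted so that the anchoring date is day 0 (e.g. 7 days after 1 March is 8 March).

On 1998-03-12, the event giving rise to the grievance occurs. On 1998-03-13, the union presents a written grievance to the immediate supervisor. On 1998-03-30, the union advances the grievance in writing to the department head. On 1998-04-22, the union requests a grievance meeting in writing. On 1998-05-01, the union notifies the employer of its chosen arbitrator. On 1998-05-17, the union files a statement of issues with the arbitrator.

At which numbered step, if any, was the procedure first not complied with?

None — every step was satisfied

Step 1 — counting 14 days from 1998-03-12 (when the grieved event occurs) gives a deadline of 1998-03-26; done 1998-03-13 — timely.
Step 2 — 11 and 22 days from 1998-03-18 (end of the 5-day review period, which began when the written grievance is presented to the supervisor on 1998-03-13) are 1998-03-29 and 1998-04-09 respectively; done 1998-03-30 — within the window.
Step 3 — must wait 15 days from 1998-04-04 (end of the 5-day hold period, which began when the grievance is advanced to the department head on 1998-03-30), so not before 1998-04-19; 1998-04-22 is on or after that date.
Step 4 — counting 10 days from 1998-04-22 (when a grievance meeting is requested) gives a deadline of 1998-05-02; completed 1998-05-01, before the deadline.
Step 5 — 5 and 18 days from 1998-05-01 (when the arbitrator is named) are 1998-05-06 and 1998-05-19 respectively; done 1998-05-17, which is between those dates.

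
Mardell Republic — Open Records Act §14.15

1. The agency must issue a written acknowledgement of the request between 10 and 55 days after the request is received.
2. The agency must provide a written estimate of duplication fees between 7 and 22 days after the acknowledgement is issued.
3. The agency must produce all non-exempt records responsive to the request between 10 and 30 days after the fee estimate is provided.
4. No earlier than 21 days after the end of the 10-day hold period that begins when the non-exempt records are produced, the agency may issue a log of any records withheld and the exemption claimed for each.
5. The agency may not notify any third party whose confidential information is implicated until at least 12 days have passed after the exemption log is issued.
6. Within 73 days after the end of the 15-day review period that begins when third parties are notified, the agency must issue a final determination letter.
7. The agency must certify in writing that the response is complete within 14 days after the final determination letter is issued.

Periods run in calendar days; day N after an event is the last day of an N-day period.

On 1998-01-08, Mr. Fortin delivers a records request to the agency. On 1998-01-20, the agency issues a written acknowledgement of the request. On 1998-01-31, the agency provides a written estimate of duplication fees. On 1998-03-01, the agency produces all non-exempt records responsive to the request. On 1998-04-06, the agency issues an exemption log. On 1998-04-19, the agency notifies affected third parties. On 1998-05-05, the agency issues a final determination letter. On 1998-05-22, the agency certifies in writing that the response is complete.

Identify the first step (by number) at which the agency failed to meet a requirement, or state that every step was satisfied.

Step 7

Step 1: the window is 10–55 days after 1998-01-08 (when the request is received), so 1998-01-18 through 1998-03-04; done 1998-01-20 — within the window.
Step 2: the window is 7–22 days after 1998-01-20 (when the acknowledgement is issued), so 1998-01-27 through 1998-02-11; done 1998-01-31, which is between those dates.
Step 3: the window is 10–30 days after 1998-01-31 (when the fee estimate is provided), so 1998-02-10 through 1998-03-02; done 1998-03-01, which is between those dates.
Step 4: the earliest permitted date is 21 days after 1998-03-11 (end of the 10-day hold period, which began when the non-exempt records are produced on 1998-03-01), i.e. 1998-04-01; 1998-04-06 is on or after that date.
Step 5: the earliest permitted date is 12 days after 1998-04-06 (when the exemption log is issued), i.e. 1998-04-18; 1998-04-19 is on or after that date.
Step 6: 73 days after 1998-05-04 (end of the 15-day review period, which began when third parties are notified on 1998-04-19) is 1998-07-16; done 1998-05-05 — timely.
Step 7: 14 days after 1998-05-05 (when the final determination letter is issued) is 1998-05-19; 1998-05-22 misses that deadline by 3 days.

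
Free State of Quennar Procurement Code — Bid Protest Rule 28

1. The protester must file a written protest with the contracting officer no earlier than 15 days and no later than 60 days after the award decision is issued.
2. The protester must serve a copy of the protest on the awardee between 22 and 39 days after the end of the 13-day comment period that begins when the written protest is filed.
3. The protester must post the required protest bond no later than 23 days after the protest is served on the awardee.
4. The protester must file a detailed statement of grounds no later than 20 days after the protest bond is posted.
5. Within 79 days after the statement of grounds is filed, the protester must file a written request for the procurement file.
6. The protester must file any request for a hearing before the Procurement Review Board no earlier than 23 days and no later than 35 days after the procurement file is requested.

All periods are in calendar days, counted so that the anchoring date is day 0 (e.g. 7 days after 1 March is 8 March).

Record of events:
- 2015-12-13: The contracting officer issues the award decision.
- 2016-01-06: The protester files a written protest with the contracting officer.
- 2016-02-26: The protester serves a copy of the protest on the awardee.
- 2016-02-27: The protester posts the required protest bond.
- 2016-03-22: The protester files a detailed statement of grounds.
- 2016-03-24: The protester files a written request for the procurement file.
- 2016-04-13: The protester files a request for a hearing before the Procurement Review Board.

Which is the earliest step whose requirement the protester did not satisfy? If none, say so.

Step 1: the window is 15–60 days after 2015-12-13 (when the award decision is issued), so 2015-12-28 through 2016-02-11; 2016-01-06 falls inside that range.
Step 2: the window is 22–39 days after 2016-01-19 (end of the 13-day comment period, which began when the written protest is filed on 2016-01-06), so 2016-02-10 through 2016-02-27; done 2016-02-26 — within the window.
Step 3: 23 days after 2016-02-26 (when the protest is served on the awardee) is 2016-03-20; done 2016-02-27 — timely.
Step 4: 20 days after 2016-02-27 (when the protest bond is posted) is 2016-03-18; 2016-03-22 misses that deadline by 4 days.
Later steps need not be reached.

Step 4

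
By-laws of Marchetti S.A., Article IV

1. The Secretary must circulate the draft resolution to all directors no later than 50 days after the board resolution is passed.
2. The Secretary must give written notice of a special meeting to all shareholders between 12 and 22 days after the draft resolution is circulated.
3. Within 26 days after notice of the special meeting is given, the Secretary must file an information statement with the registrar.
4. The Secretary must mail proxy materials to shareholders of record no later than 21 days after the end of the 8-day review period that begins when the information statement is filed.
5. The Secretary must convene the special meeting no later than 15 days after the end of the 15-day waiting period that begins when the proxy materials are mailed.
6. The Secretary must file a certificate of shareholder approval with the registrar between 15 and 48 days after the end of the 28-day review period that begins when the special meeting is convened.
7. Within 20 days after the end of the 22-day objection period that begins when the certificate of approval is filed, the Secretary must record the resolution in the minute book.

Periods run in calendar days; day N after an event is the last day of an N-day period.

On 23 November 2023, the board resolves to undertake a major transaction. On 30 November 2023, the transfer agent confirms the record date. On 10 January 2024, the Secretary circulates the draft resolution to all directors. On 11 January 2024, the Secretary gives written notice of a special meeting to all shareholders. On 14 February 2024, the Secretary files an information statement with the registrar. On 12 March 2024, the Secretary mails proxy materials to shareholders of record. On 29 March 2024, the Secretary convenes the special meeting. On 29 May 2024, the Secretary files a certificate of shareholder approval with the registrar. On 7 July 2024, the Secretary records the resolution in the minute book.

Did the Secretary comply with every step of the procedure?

No

Step 1 — counting 50 days from 23 November 2023 (when the board resolution is passed) gives a deadline of 12 January 2024; completed 10 January 2024, before the deadline.
Step 2 — 12 and 22 days from 10 January 2024 (when the draft resolution is circulated) are 22 January 2024 and 1 February 2024 respectively; done 11 January 2024 — 11 days before the window opened.
That is the first point of non-compliance.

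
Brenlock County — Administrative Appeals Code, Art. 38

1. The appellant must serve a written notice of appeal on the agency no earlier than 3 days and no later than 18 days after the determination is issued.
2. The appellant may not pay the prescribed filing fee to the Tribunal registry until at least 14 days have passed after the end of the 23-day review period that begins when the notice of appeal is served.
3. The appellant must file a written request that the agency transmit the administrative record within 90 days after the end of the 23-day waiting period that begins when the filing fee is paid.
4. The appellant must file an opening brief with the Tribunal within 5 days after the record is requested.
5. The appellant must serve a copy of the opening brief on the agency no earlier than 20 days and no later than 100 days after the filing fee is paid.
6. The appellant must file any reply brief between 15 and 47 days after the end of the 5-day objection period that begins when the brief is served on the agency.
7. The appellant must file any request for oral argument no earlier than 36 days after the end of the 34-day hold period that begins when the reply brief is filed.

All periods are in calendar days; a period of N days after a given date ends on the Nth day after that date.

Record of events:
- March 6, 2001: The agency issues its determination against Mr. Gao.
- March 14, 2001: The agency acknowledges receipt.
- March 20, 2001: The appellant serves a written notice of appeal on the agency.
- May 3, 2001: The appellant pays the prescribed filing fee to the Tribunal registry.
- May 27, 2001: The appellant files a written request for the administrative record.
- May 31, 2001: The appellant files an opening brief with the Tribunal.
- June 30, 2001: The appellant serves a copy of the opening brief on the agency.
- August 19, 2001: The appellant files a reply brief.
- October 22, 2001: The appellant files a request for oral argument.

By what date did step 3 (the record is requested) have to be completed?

The filing fee is paid on May 3, 2001; the 23-day waiting period therefore ends May 26, 2001, and step 3 runs from that date. 90 days after May 26, 2001 is August 24, 2001.

August 24, 2001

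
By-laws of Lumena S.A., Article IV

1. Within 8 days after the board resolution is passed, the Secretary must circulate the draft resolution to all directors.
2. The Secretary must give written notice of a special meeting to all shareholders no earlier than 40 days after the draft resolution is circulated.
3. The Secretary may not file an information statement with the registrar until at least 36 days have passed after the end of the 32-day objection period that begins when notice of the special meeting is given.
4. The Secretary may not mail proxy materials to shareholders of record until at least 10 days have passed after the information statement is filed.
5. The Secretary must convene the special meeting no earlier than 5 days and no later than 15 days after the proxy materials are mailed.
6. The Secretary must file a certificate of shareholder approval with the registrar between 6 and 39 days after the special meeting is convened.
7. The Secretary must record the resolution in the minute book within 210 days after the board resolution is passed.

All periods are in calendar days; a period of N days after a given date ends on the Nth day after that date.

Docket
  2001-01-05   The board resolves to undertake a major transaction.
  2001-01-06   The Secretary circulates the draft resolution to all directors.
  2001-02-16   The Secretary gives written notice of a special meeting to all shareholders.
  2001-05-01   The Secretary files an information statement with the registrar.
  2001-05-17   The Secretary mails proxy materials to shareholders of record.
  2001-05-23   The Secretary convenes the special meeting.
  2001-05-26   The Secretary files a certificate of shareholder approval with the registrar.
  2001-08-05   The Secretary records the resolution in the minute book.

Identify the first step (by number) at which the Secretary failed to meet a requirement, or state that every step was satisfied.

Step 1 — counting 8 days from 2001-01-05 (when the board resolution is passed) gives a deadline of 2001-01-13; 2001-01-06 is within that limit.
Step 2 — must wait 40 days from 2001-01-06 (when the draft resolution is circulated), so not before 2001-02-15; 2001-02-16 is on or after that date.
Step 3 — must wait 36 days from 2001-03-20 (end of the 32-day objection period, which began when notice of the special meeting is given on 2001-02-16), so not before 2001-04-25; done 2001-05-01, after the minimum wait.
Step 4 — must wait 10 days from 2001-05-01 (when the information statement is filed), so not before 2001-05-11; 2001-05-17 is on or after that date.
Step 5 — 5 and 15 days from 2001-05-17 (when the proxy materials are mailed) are 2001-05-22 and 2001-06-01 respectively; 2001-05-23 falls inside that range.
Step 6 — 6 and 39 days from 2001-05-23 (when the special meeting is convened) are 2001-05-29 and 2001-07-01 respectively; done 2001-05-26 — 3 days before the window opened.
Later steps need not be reached.

Step 6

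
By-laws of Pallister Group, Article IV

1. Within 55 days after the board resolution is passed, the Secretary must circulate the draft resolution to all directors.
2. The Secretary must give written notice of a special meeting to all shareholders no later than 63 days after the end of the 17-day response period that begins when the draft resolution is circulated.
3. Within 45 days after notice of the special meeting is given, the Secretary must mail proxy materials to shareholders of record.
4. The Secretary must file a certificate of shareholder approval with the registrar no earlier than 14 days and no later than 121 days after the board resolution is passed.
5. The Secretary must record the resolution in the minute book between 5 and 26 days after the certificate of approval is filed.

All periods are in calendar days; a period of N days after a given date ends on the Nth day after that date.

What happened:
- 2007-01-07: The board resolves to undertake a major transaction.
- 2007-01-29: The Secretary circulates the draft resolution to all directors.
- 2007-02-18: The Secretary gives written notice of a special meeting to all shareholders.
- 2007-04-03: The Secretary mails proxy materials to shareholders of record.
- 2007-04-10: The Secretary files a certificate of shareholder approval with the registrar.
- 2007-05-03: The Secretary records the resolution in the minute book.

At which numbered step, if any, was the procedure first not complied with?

None — every step was satisfied

(1) due by 2007-01-07 + 55 days = 2007-03-03; 2007-01-29 is within that limit.
(2) due by 2007-02-15 + 63 days = 2007-04-19; done 2007-02-18 — timely.
(3) due by 2007-02-18 + 45 days = 2007-04-04; done 2007-04-03 — timely.
(4) the permitted window runs from 2007-01-07 + 14 = 2007-01-21 to 2007-01-07 + 121 = 2007-05-08; 2007-04-10 falls inside that range.
(5) the permitted window runs from 2007-04-10 + 5 = 2007-04-15 to 2007-04-10 + 26 = 2007-05-06; done 2007-05-03 — within the window.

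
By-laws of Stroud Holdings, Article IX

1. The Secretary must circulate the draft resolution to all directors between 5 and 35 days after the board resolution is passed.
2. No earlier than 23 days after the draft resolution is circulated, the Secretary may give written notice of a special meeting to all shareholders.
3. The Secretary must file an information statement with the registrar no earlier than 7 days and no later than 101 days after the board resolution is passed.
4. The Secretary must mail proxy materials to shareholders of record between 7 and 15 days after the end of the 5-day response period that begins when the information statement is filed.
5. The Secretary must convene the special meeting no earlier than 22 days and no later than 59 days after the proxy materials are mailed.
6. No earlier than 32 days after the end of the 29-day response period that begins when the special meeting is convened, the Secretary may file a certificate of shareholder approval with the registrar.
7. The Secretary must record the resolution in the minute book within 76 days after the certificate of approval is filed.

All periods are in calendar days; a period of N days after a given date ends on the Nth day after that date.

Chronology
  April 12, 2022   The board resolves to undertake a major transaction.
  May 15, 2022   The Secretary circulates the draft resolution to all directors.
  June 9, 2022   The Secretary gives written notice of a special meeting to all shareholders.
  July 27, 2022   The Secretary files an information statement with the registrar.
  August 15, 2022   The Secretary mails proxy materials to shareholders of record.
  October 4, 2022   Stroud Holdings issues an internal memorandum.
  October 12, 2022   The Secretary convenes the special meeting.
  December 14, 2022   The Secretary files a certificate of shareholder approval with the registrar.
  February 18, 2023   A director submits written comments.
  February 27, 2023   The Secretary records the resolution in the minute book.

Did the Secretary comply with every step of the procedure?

No

(1) the permitted window runs from April 12, 2022 + 5 = April 17, 2022 to April 12, 2022 + 35 = May 17, 2022; done May 15, 2022, which is between those dates.
(2) permitted from May 15, 2022 + 23 days = June 7, 2022 onward; done June 9, 2022 — permitted.
(3) the permitted window runs from April 12, 2022 + 7 = April 19, 2022 to April 12, 2022 + 101 = July 22, 2022; July 27, 2022 is 5 days past the end of the window.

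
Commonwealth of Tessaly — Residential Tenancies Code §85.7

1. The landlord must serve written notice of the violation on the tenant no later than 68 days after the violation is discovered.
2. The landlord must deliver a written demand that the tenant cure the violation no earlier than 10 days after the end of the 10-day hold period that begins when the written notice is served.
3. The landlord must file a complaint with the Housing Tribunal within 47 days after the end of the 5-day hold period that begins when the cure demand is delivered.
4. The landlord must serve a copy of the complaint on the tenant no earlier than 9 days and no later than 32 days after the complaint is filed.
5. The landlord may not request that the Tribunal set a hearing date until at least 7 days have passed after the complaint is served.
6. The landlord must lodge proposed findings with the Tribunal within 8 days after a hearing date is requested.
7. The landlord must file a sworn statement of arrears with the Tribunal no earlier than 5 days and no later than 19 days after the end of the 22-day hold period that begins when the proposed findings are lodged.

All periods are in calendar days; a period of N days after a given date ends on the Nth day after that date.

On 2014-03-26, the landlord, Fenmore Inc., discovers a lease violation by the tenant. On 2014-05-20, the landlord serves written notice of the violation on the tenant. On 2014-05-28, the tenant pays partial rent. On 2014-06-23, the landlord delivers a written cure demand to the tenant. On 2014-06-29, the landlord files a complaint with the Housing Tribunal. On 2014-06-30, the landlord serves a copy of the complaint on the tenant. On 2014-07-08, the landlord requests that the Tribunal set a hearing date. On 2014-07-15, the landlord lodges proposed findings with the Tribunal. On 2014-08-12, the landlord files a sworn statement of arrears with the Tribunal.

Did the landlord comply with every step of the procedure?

Step 1: 68 days after 2014-03-26 (when the violation is discovered) is 2014-06-02; done 2014-05-20 — timely.
Step 2: the earliest permitted date is 10 days after 2014-05-30 (end of the 10-day hold period, which began when the written notice is served on 2014-05-20), i.e. 2014-06-09; done 2014-06-23 — permitted.
Step 3: 47 days after 2014-06-28 (end of the 5-day hold period, which began when the cure demand is delivered on 2014-06-23) is 2014-08-14; 2014-06-29 is within that limit.
Step 4: the window is 9–32 days after 2014-06-29 (when the complaint is filed), so 2014-07-08 through 2014-07-31; done 2014-06-30 — 8 days before the window opened.
No need to go further; step 4 was not satisfied.

No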